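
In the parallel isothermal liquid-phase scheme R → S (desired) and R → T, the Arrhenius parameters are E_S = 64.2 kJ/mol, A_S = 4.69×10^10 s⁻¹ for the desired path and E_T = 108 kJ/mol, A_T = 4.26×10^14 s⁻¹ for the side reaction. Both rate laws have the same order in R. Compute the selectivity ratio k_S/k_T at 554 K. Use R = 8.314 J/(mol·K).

1.48

Since both paths have the same order in R, the concentration cancels and S_{S/T} = k_S/k_T = (A_S/A_T)·exp[(E_T−E_S)/(RT)].
(E_T−E_S)/(RT) = (108−64.2)×10³/(8.314×554) = 43800/4606 = 9.509.
k_S/k_T = (4.69×10^10/4.26×10^14)·exp(9.509) = 1.101×10^-4 × 13486 = 1.48.
Since E_S < E_T, lowering the temperature improves selectivity toward S.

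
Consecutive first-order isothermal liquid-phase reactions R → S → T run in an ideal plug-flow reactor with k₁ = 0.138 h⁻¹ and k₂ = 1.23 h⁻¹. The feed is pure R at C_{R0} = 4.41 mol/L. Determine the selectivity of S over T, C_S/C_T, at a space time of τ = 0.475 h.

The intermediate concentration in a first-order A→B→C sequence is C_S = k₁C_{R0}(e^(−k₁τ) − e^(−k₂τ))/(k₂−k₁).
e^(−k₁τ) = e^(−0.138×0.475) = e^(−0.06555) = 0.9366; e^(−k₂τ) = e^(−0.5842) = 0.5575.
C_S = 0.138×4.41/(1.23−0.138) × (0.9366−0.5575) = 0.5573×0.3790 = 0.2112 mol/L.
C_R = C_{R0}e^(−k₁τ) = 4.130 mol/L, so C_T = C_{R0}−C_R−C_S = 0.06857 mol/L; C_S/C_T = 3.08.

3.08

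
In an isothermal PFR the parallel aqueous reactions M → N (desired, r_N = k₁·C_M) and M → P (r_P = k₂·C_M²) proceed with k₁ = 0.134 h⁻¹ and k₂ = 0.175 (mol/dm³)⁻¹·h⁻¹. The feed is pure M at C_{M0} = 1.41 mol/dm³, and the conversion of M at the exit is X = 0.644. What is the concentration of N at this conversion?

0.414 mol/dm³

C_M = C_{M0}(1−X) = 0.5020 mol/dm³.
Along a PFR/batch, dC_N/dC_M = −r_N/(r_N+r_P) = −k₁/(k₁+k₂·C_M).
Integrating from C_{M0} to C_M: C_N = (0.134/0.175)·ln[(0.134+0.175·1.41)/(0.134+0.175·0.502)] = 0.7657·ln(0.3807/0.2218) = 0.4136 mol/dm³.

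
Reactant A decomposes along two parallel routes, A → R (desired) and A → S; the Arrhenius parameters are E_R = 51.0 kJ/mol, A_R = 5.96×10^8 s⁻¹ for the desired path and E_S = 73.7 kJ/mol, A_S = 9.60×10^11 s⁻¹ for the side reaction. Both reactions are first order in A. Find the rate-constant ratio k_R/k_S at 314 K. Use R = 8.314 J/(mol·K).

3.71

Since both paths have the same order in A, the concentration cancels and S_{R/S} = k_R/k_S = (A_R/A_S)·exp[(E_S−E_R)/(RT)].
(E_S−E_R)/(RT) = (73.7−51.0)×10³/(8.314×314) = 22700/2611 = 8.695.
k_R/k_S = (5.96×10^8/9.60×10^11)·exp(8.695) = 6.208×10^-4 × 5975 = 3.71.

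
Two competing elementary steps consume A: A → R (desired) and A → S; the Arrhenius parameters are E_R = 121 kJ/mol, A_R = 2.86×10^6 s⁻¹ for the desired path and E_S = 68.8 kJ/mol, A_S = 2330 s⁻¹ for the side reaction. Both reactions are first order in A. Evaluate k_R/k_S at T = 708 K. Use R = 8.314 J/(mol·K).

Since both paths have the same order in A, the concentration cancels and S_{R/S} = k_R/k_S = (A_R/A_S)·exp[(E_S−E_R)/(RT)].
(E_S−E_R)/(RT) = (68.8−121)×10³/(8.314×708) = -52200/5886 = -8.868.
k_R/k_S = (2.86×10^6/2330)·exp(-8.868) = 1227 × 1.408×10^-4 = 0.173.
Since E_R > E_S, raising the temperature improves selectivity toward R.

0.173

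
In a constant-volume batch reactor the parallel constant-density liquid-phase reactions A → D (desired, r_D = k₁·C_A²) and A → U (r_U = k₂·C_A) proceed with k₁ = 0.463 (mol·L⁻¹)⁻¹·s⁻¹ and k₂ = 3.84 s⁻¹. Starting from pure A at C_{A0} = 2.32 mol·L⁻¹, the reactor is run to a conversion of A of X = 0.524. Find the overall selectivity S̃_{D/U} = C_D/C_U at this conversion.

0.205

C_A = C_{A0}(1−X) = 1.104 mol·L⁻¹.
Along a PFR/batch, dC_U/dC_A = −r_U/(r_D+r_U) = −k₂/(k₂+k₁·C_A).
Integrating from C_{A0} to C_A: C_U = (3.84/0.463)·ln[(3.84+0.463·2.32)/(3.84+0.463·1.10)] = 8.294·ln(4.914/4.351) = 1.009 mol·L⁻¹.
Then C_D = (C_{A0}−C_A) − C_U = 1.216 − 1.009 = 0.2068 mol·L⁻¹.
S̃_{D/U} = C_D/C_U = 0.2068/1.009 = 0.205.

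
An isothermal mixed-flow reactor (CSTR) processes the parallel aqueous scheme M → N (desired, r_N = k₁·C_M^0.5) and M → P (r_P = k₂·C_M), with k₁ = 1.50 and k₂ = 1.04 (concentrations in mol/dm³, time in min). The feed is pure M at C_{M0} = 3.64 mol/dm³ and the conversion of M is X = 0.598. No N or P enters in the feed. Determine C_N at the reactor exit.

Exit C_M = C_{M0}(1−X) = 3.64×0.402 = 1.463 mol/dm³.
Rates in a CSTR are evaluated at the outlet concentration: r_N = 1.50×1.463^0.5 = 1.814, r_P = 1.04×1.463 = 1.522.
Fraction of consumed M going to N: r_N/(r_N+r_P) = 0.5439.
C_N = 0.5439·C_{M0}·X = 0.5439×3.64×0.598 = 1.18 mol/dm³.

1.18 mol/dm³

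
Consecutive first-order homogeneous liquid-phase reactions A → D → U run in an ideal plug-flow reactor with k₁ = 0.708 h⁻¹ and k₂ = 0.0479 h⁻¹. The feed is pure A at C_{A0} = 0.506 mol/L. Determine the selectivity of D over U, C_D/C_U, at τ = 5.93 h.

Solving the coupled first-order balances gives C_D(τ) = [k₁/(k₂−k₁)]·C_{A0}·(e^(−k₁τ) − e^(−k₂τ)).
e^(−k₁τ) = e^(−0.708×5.93) = e^(−4.198) = 0.01502; e^(−k₂τ) = e^(−0.2840) = 0.7527.
C_D = 0.708×0.506/(0.0479−0.708) × (0.01502−0.7527) = (-0.5427)×(-0.7377) = 0.4004 mol/L.
C_A = C_{A0}e^(−k₁τ) = 0.007600 mol/L, so C_U = C_{A0}−C_A−C_D = 0.09803 mol/L; C_D/C_U = 4.08.

4.08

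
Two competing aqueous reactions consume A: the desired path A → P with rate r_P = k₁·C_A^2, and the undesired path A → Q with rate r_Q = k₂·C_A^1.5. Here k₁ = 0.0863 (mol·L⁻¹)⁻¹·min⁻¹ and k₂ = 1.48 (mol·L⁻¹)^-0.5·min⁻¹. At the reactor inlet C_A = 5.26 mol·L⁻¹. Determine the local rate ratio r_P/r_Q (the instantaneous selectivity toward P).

S_{P/Q} = r_P/r_Q = (k₁·C_A^2)/(k₂·C_A^1.5) = (k₁/k₂)·C_A^0.5.
= (0.0863×5.260^2) / (1.48×5.260^1.5) = 2.388/17.85 = 0.134.
Since the desired path is higher order in A, keeping C_A high (PFR or concentrated feed) favours P.

0.134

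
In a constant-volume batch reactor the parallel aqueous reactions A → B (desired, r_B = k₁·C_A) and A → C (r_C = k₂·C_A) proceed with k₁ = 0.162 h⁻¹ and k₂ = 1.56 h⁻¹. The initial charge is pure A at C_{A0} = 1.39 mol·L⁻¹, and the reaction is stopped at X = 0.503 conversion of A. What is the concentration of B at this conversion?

0.0658 mol·L⁻¹

C_A = C_{A0}(1−X) = 0.6908 mol·L⁻¹.
Both paths are first order in A, so the instantaneous fraction to B is constant: dC_B/d(−C_A) = k₁/(k₁+k₂) = 0.09408.
C_B = 0.09408·(C_{A0}−C_A) = 0.09408×0.6992 = 0.0658 mol·L⁻¹.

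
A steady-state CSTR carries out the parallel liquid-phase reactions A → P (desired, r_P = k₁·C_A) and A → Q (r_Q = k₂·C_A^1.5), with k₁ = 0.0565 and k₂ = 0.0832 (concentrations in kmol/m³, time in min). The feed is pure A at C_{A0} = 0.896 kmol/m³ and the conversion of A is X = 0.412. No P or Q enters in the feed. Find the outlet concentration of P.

0.178 kmol/m³

Exit C_A = C_{A0}(1−X) = 0.896×0.588 = 0.5268 kmol/m³.
A CSTR operates uniformly at the exit composition, giving r_P = 0.02977 and r_Q = 0.03182 (each k·C_A^n at C_A = 0.5268).
Fraction of consumed A going to P: r_P/(r_P+r_Q) = 0.4834.
C_P = 0.4834·C_{A0}·X = 0.4834×0.896×0.412 = 0.178 kmol/m³.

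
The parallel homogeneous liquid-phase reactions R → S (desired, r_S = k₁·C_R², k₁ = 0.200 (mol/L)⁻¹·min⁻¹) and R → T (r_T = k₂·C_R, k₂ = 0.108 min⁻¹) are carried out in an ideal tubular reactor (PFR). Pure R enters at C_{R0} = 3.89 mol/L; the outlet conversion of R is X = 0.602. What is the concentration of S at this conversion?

1.94 mol/L

C_R = C_{R0}(1−X) = 1.548 mol/L.
Along a PFR/batch, dC_T/dC_R = −r_T/(r_S+r_T) = −k₂/(k₂+k₁·C_R).
Integrating from C_{R0} to C_R: C_T = (0.108/0.200)·ln[(0.108+0.200·3.89)/(0.108+0.200·1.55)] = 0.5400·ln(0.8860/0.4176) = 0.4061 mol/L.
Then C_S = (C_{R0}−C_R) − C_T = 2.342 − 0.4061 = 1.936 mol/L.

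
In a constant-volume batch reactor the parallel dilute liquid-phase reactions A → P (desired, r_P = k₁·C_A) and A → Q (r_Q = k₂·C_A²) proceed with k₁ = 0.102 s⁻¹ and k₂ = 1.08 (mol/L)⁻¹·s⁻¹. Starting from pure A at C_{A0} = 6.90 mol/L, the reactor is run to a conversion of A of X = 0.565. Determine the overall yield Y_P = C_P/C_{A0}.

C_A = C_{A0}(1−X) = 3.002 mol/L.
Along a PFR/batch, dC_P/dC_A = −r_P/(r_P+r_Q) = −k₁/(k₁+k₂·C_A).
Integrating from C_{A0} to C_A: C_P = (0.102/1.08)·ln[(0.102+1.08·6.90)/(0.102+1.08·3.00)] = 0.09444·ln(7.554/3.344) = 0.07697 mol/L.
Y_P = C_P/C_{A0} = 0.07697/6.90 = 0.0112.

0.0112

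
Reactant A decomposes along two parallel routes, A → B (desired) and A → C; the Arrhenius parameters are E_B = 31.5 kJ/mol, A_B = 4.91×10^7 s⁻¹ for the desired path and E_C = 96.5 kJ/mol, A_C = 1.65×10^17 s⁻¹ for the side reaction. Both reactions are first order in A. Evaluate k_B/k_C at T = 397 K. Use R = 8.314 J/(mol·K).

k_B/k_C = (A_B/A_C)·exp[−(E_B−E_C)/(RT)] = (A_B/A_C)·exp[(E_C−E_B)/(RT)].
(E_C−E_B)/(RT) = (96.5−31.5)×10³/(8.314×397) = 65000/3301 = 19.69.
k_B/k_C = (4.91×10^7/1.65×10^17)·exp(19.69) = 2.976×10^-10 × 3.569×10^8 = 0.106.
Since E_B < E_C, lowering the temperature improves selectivity toward B.

0.106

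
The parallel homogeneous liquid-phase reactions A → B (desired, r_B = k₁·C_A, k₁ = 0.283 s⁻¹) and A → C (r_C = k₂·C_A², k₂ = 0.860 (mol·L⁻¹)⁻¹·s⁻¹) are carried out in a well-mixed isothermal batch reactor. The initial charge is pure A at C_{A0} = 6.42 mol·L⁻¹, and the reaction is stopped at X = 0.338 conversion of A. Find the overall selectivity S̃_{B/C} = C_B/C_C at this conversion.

C_A = C_{A0}(1−X) = 4.250 mol·L⁻¹.
Along a PFR/batch, dC_B/dC_A = −r_B/(r_B+r_C) = −k₁/(k₁+k₂·C_A).
Integrating from C_{A0} to C_A: C_B = (0.283/0.860)·ln[(0.283+0.860·6.42)/(0.283+0.860·4.25)] = 0.3291·ln(5.804/3.938) = 0.1276 mol·L⁻¹.
C_C = (C_{A0}−C_A)−C_B = 2.042 mol·L⁻¹; S̃_{B/C} = 0.1276/2.042 = 0.0625.

0.0625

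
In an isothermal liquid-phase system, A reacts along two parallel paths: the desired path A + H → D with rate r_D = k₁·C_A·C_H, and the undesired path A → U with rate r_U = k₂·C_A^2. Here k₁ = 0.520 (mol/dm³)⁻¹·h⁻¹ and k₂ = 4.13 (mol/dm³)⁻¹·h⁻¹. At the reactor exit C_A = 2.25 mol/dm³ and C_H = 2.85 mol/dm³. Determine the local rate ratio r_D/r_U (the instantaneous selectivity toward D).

0.159

S_{D/U} = r_D/r_U = (k₁·C_A·C_H)/(k₂·C_A^2) = (k₁/k₂)·C_A⁻¹·C_H.
= (0.520×2.250×2.850) / (4.13×2.250^2) = 3.334/20.91 = 0.159.
The undesired path is higher order in A, so low C_A (CSTR or dilute feed) favours D.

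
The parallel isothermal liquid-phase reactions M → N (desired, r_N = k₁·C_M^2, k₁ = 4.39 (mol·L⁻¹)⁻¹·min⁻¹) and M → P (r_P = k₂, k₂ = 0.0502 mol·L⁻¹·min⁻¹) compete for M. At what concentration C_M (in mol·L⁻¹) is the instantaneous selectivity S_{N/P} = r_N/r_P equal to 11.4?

S_{N/P} = (k₁/k₂)·C_M^2 ⇒ C_M = (S·k₂/k₁)^(0.5).
= (11.4×0.0502/4.39)^(0.5) = (0.1304)^(0.5) = 0.361 mol·L⁻¹.

0.361 mol·L⁻¹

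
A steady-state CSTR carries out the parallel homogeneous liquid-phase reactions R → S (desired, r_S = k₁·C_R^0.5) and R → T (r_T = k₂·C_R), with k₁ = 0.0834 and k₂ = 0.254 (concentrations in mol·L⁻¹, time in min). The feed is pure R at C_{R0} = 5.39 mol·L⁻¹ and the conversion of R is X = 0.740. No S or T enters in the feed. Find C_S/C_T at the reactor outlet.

Exit C_R = C_{R0}(1−X) = 5.39×0.260 = 1.401 mol·L⁻¹.
Rates in a CSTR are evaluated at the outlet concentration: r_S = 0.0834×1.401^0.5 = 0.09873, r_T = 0.254×1.401 = 0.3560.
Overall selectivity = C_S/C_T = r_Sτ/(r_Tτ) = r_S/r_T = 0.277.

0.277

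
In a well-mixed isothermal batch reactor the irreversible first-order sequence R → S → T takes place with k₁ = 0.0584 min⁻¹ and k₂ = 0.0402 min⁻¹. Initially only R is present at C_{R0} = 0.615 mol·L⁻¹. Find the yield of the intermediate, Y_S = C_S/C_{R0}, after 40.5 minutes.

0.328

The intermediate concentration in a first-order A→B→C sequence is C_S = k₁C_{R0}(e^(−k₁t) − e^(−k₂t))/(k₂−k₁).
e^(−k₁t) = e^(−0.0584×40.5) = e^(−2.365) = 0.09393; e^(−k₂t) = e^(−1.628) = 0.1963.
C_S = 0.0584×0.615/(0.0402−0.0584) × (0.09393−0.1963) = (-1.973)×(-0.1024) = 0.2020 mol·L⁻¹.
Y_S = C_S/C_{R0} = 0.2020/0.615 = 0.328.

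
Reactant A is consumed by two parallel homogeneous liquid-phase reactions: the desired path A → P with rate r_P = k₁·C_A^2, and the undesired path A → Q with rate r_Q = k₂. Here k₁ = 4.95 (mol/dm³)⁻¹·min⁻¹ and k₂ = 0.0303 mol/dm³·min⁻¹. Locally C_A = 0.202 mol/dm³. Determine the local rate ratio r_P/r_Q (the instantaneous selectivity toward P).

6.67

S_{P/Q} = r_P/r_Q = (k₁·C_A^2)/(k₂) = (k₁/k₂)·C_A^2.
= (4.95×0.2020^2) / (0.0303) = 0.2020/0.03030 = 6.67.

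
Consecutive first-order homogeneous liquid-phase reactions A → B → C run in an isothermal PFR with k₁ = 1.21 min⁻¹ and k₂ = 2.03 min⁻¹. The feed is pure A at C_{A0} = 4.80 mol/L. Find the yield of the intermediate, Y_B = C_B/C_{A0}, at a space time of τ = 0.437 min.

The intermediate concentration in a first-order A→B→C sequence is C_B = k₁C_{A0}(e^(−k₁τ) − e^(−k₂τ))/(k₂−k₁).
e^(−k₁τ) = e^(−1.21×0.437) = e^(−0.5288) = 0.5893; e^(−k₂τ) = e^(−0.8871) = 0.4118.
C_B = 1.21×4.80/(2.03−1.21) × (0.5893−0.4118) = 7.083×0.1775 = 1.257 mol/L.
Y_B = C_B/C_{A0} = 1.257/4.80 = 0.262.

0.262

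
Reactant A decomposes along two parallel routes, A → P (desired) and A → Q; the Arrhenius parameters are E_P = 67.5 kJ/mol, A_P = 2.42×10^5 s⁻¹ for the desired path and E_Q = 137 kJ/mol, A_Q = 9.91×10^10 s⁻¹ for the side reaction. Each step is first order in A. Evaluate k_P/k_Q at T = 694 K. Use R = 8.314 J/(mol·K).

With equal orders, S_{P/Q} = k_P/k_Q = (A_P/A_Q)·exp[(E_Q−E_P)/(RT)].
(E_Q−E_P)/(RT) = (137−67.5)×10³/(8.314×694) = 69500/5770 = 12.05.
k_P/k_Q = (2.42×10^5/9.91×10^10)·exp(12.05) = 2.442×10^-6 × 1.703×10^5 = 0.416.
Since E_P < E_Q, lowering the temperature improves selectivity toward P.

0.416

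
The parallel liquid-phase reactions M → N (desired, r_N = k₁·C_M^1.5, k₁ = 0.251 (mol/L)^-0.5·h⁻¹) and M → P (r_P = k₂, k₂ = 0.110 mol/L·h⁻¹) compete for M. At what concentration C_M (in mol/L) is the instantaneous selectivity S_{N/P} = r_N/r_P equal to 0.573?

0.398 mol/L

S_{N/P} = (k₁/k₂)·C_M^1.5 ⇒ C_M = (S·k₂/k₁)^(1/1.5).
= (0.573×0.110/0.251)^(0.6667) = (0.2511)^(0.6667) = 0.398 mol/L.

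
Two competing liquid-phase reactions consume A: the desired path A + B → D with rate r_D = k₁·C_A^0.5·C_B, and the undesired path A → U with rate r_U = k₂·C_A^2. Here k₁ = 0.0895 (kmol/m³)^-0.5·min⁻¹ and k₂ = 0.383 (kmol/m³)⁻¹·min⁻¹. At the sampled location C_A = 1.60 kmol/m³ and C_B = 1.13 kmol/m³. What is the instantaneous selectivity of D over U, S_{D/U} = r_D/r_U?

0.130

S_{D/U} = r_D/r_U = (k₁·C_A^0.5·C_B)/(k₂·C_A^2) = (k₁/k₂)·C_A^-1.5·C_B.
= (0.0895×1.600^0.5×1.130) / (0.383×1.600^2) = 0.1279/0.9805 = 0.130.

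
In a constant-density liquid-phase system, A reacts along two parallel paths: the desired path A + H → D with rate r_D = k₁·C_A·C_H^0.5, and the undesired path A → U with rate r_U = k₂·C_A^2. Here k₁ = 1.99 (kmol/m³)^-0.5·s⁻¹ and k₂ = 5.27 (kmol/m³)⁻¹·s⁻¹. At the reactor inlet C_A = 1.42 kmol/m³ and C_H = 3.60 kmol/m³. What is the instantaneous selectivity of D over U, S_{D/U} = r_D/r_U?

S_{D/U} = r_D/r_U = (k₁·C_A·C_H^0.5)/(k₂·C_A^2) = (k₁/k₂)·C_A⁻¹·C_H^0.5.
= (1.99×1.420×3.600^0.5) / (5.27×1.420^2) = 5.362/10.63 = 0.505.

0.505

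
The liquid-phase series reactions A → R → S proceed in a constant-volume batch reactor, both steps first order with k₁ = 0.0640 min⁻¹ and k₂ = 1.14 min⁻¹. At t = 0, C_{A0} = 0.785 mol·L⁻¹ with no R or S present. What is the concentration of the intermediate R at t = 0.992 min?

For first-order series with pure A initially, C_R(t) = k₁C_{A0}/(k₂−k₁)·(e^(−k₁t) − e^(−k₂t)).
e^(−k₁t) = e^(−0.0640×0.992) = e^(−0.06349) = 0.9385; e^(−k₂t) = e^(−1.131) = 0.3227.
C_R = 0.0640×0.785/(1.14−0.0640) × (0.9385−0.3227) = 0.04669×0.6157 = 0.02875 mol·L⁻¹.

0.0287 mol·L⁻¹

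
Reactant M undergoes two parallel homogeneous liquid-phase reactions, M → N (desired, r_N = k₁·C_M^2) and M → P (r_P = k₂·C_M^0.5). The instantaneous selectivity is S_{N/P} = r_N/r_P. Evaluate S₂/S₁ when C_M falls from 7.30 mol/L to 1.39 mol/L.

S_{N/P} = (k₁/k₂)·C_M^1.5, so S₂/S₁ = (C_{M,2}/C_{M,1})^1.5.
= (1.39/7.30)^1.5 = (0.1904)^1.5 = 0.0831.
Selectivity toward N falls as C_M falls — high-concentration operation is favoured.

0.0831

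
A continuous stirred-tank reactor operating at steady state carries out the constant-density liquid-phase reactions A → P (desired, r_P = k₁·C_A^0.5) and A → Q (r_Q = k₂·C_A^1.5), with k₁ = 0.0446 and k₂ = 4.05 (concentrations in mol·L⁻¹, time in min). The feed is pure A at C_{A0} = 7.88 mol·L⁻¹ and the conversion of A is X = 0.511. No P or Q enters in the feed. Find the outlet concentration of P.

Exit C_A = C_{A0}(1−X) = 7.88×0.489 = 3.853 mol·L⁻¹.
In a CSTR the entire volume is at exit conditions, so r_P = 0.0446×3.853^0.5 = 0.08755 and r_Q = 4.05×3.853^1.5 = 30.63.
Fraction of consumed A going to P: r_P/(r_P+r_Q) = 0.002850.
C_P = 0.002850·C_{A0}·X = 0.002850×7.88×0.511 = 0.0115 mol·L⁻¹.

0.0115 mol·L⁻¹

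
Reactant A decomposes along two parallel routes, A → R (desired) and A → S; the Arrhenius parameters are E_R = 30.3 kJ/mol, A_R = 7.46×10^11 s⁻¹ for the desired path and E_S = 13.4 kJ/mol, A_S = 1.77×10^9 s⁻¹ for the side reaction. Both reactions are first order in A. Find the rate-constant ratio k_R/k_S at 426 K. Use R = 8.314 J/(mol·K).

k_R/k_S = (A_R/A_S)·exp[−(E_R−E_S)/(RT)] = (A_R/A_S)·exp[(E_S−E_R)/(RT)].
(E_S−E_R)/(RT) = (13.4−30.3)×10³/(8.314×426) = -16900/3542 = -4.772.
k_R/k_S = (7.46×10^11/1.77×10^9)·exp(-4.772) = 421.5 × 0.008467 = 3.57.
Since E_R > E_S, raising the temperature improves selectivity toward R.

3.57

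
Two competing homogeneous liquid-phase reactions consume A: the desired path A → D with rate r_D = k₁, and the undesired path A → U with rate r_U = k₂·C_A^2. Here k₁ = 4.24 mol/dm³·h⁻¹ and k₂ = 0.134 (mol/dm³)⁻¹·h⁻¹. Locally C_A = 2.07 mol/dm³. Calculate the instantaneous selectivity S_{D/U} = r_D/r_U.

S_{D/U} = r_D/r_U = (k₁)/(k₂·C_A^2) = (k₁/k₂)·C_A^-2.
= (4.24) / (0.134×2.070^2) = 4.240/0.5742 = 7.38.

7.38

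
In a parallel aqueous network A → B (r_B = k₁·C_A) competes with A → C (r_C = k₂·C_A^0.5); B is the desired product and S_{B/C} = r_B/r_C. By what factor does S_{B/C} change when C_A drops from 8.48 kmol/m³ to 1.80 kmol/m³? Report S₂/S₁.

S_{B/C} = (k₁/k₂)·C_A^0.5, so S₂/S₁ = (C_{A,2}/C_{A,1})^0.5.
= (1.80/8.48)^0.5 = (0.2123)^0.5 = 0.461.

0.461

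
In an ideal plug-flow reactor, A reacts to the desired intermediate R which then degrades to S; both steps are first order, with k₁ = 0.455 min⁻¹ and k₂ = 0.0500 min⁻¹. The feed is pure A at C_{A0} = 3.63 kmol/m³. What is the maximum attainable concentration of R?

Evaluating C_R at τ_opt = ln(k₂/k₁)/(k₂−k₁) gives C_{R,max}/C_{A0} = (k₁/k₂)^[k₂/(k₂−k₁)].
= (0.455/0.0500)^(0.0500/(0.0500−0.455)) = (9.100)^(-0.1235) = 0.7614.
C_{R,max} = 0.7614×3.63 = 2.76 kmol/m³.

2.76 kmol/m³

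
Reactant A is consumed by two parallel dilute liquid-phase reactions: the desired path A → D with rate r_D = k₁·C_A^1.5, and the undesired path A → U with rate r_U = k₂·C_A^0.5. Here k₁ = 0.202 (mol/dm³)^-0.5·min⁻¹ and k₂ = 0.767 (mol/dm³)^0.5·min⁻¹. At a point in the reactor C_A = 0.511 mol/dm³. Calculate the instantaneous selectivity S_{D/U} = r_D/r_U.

0.135

S_{D/U} = r_D/r_U = (k₁·C_A^1.5)/(k₂·C_A^0.5) = (k₁/k₂)·C_A.
= (0.202×0.5110^1.5) / (0.767×0.5110^0.5) = 0.07379/0.5483 = 0.135.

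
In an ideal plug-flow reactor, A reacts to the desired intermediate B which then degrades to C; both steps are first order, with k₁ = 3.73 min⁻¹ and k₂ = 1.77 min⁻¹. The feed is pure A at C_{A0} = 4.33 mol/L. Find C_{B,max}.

For a first-order series the maximum intermediate yield is C_{B,max}/C_{A0} = (k₁/k₂)^[k₂/(k₂−k₁)].
= (3.73/1.77)^(1.77/(1.77−3.73)) = (2.107)^(-0.9031) = 0.5101.
C_{B,max} = 0.5101×4.33 = 2.21 mol/L.

2.21 mol/L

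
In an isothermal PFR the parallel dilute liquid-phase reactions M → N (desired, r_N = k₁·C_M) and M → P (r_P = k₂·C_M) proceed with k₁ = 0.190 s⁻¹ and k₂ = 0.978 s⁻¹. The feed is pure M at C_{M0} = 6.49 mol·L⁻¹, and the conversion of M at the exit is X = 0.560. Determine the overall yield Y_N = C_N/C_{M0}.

C_M = C_{M0}(1−X) = 2.856 mol·L⁻¹.
Both paths are first order in M, so the instantaneous fraction to N is constant: dC_N/d(−C_M) = k₁/(k₁+k₂) = 0.1627.
C_N = 0.1627·(C_{M0}−C_M) = 0.1627×3.634 = 0.591 mol·L⁻¹.
Y_N = C_N/C_{M0} = 0.5912/6.49 = 0.0911.

0.0911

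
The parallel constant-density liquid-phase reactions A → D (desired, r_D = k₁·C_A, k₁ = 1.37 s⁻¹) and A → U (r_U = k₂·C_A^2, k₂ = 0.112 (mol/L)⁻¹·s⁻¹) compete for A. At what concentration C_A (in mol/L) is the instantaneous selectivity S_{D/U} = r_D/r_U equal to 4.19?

2.92 mol/L

S_{D/U} = (k₁/k₂)·C_A⁻¹ ⇒ C_A = (S·k₂/k₁)^(-1).
= (4.19×0.112/1.37)^(-1) = (0.3425)^(-1) = 2.92 mol/L.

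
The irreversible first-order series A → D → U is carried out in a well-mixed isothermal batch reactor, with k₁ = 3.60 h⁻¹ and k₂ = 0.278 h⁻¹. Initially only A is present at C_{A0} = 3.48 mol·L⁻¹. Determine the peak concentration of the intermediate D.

At the optimum, C_{D,max}/C_{A0} = (k₁/k₂)^[k₂/(k₂−k₁)].
= (3.60/0.278)^(0.278/(0.278−3.60)) = (12.95)^(-0.08368) = 0.8071.
C_{D,max} = 0.8071×3.48 = 2.81 mol·L⁻¹.

2.81 mol·L⁻¹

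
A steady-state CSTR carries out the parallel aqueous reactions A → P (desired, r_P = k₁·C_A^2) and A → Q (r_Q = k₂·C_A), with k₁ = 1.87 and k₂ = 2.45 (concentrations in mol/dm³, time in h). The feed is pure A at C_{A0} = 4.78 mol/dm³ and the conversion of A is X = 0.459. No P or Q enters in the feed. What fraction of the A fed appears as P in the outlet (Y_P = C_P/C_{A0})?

Exit C_A = C_{A0}(1−X) = 4.78×0.541 = 2.586 mol/dm³.
Rates in a CSTR are evaluated at the outlet concentration: r_P = 1.87×2.586^2 = 12.51, r_Q = 2.45×2.586 = 6.336.
Fraction of consumed A going to P: r_P/(r_P+r_Q) = 0.6637.
C_P = 0.6637·C_{A0}·X = 0.6637×4.78×0.459 = 1.46 mol/dm³; Y_P = C_P/C_{A0} = 0.305.

0.305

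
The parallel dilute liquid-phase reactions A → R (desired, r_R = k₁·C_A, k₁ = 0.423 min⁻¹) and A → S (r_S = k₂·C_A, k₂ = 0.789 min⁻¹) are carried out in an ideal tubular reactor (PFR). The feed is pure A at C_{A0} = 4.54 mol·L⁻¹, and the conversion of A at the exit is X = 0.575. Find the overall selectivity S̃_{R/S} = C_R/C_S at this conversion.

C_A = C_{A0}(1−X) = 1.930 mol·L⁻¹.
Both paths are first order in A, so the instantaneous fraction to R is constant: dC_R/d(−C_A) = k₁/(k₁+k₂) = 0.3490.
C_R = 0.3490·(C_{A0}−C_A) = 0.3490×2.611 = 0.911 mol·L⁻¹.
C_S = (C_{A0}−C_A)−C_R = 1.699 mol·L⁻¹; S̃_{R/S} = 0.9111/1.699 = 0.536.

0.536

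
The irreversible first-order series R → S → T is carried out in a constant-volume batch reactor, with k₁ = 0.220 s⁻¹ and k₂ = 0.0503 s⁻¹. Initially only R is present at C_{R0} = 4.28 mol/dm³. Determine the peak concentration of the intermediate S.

At the optimum, C_{S,max}/C_{R0} = (k₁/k₂)^[k₂/(k₂−k₁)].
= (0.220/0.0503)^(0.0503/(0.0503−0.220)) = (4.374)^(-0.2964) = 0.6457.
C_{S,max} = 0.6457×4.28 = 2.76 mol/dm³.

2.76 mol/dm³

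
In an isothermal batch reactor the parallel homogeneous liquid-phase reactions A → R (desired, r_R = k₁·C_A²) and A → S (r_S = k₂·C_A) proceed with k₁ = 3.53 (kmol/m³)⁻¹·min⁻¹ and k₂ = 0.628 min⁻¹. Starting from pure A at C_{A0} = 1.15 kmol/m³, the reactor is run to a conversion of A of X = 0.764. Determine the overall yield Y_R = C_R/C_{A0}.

0.596

C_A = C_{A0}(1−X) = 0.2714 kmol/m³.
Along a PFR/batch, dC_S/dC_A = −r_S/(r_R+r_S) = −k₂/(k₂+k₁·C_A).
Integrating from C_{A0} to C_A: C_S = (0.628/3.53)·ln[(0.628+3.53·1.15)/(0.628+3.53·0.271)] = 0.1779·ln(4.688/1.586) = 0.1928 kmol/m³.
Then C_R = (C_{A0}−C_A) − C_S = 0.8786 − 0.1928 = 0.6858 kmol/m³.
Y_R = C_R/C_{A0} = 0.6858/1.15 = 0.596.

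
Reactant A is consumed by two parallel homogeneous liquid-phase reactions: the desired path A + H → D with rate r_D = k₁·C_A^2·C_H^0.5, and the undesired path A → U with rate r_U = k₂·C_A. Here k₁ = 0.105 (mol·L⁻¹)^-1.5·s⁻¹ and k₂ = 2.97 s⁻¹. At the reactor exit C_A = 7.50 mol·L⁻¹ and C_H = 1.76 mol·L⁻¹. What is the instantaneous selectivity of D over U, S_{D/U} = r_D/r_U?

0.352

S_{D/U} = r_D/r_U = (k₁·C_A^2·C_H^0.5)/(k₂·C_A) = (k₁/k₂)·C_A·C_H^0.5.
= (0.105×7.500^2×1.760^0.5) / (2.97×7.500) = 7.836/22.28 = 0.352.
Since the desired path is higher order in A, keeping C_A high (PFR or concentrated feed) favours D.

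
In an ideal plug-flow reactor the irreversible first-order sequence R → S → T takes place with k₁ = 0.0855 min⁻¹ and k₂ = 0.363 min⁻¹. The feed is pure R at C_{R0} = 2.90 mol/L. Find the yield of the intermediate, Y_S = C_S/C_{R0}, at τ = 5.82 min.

Solving the coupled first-order balances gives C_S(τ) = [k₁/(k₂−k₁)]·C_{R0}·(e^(−k₁τ) − e^(−k₂τ)).
e^(−k₁τ) = e^(−0.0855×5.82) = e^(−0.4976) = 0.6080; e^(−k₂τ) = e^(−2.113) = 0.1209.
C_S = 0.0855×2.90/(0.363−0.0855) × (0.6080−0.1209) = 0.8935×0.4871 = 0.4352 mol/L.
Y_S = C_S/C_{R0} = 0.4352/2.90 = 0.150.

0.150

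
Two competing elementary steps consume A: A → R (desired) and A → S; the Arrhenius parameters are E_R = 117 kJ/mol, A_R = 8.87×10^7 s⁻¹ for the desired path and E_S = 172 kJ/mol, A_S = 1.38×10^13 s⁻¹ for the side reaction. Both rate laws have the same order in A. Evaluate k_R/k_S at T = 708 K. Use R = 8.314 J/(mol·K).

With equal orders, S_{R/S} = k_R/k_S = (A_R/A_S)·exp[(E_S−E_R)/(RT)].
(E_S−E_R)/(RT) = (172−117)×10³/(8.314×708) = 55000/5886 = 9.344.
k_R/k_S = (8.87×10^7/1.38×10^13)·exp(9.344) = 6.428×10^-6 × 11427 = 0.0734.

0.0734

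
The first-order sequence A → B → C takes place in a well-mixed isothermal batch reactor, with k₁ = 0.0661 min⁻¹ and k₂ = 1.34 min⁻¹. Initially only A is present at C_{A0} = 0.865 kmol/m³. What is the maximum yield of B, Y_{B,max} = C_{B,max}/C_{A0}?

At the optimum, C_{B,max}/C_{A0} = (k₁/k₂)^[k₂/(k₂−k₁)].
= (0.0661/1.34)^(1.34/(1.34−0.0661)) = (0.04933)^(1.052) = 0.04220.

0.0422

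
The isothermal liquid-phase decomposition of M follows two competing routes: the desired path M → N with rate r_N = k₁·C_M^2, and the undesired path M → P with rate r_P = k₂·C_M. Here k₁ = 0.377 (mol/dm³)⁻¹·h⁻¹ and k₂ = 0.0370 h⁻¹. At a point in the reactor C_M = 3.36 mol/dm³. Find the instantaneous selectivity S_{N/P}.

34.2

S_{N/P} = r_N/r_P = (k₁·C_M^2)/(k₂·C_M) = (k₁/k₂)·C_M.
= (0.377×3.360^2) / (0.0370×3.360) = 4.256/0.1243 = 34.2.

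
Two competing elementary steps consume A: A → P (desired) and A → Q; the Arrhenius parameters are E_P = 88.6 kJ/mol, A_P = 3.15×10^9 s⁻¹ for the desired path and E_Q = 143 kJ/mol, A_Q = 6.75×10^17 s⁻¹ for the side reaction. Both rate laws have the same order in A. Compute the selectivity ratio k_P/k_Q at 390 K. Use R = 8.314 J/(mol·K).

Since both paths have the same order in A, the concentration cancels and S_{P/Q} = k_P/k_Q = (A_P/A_Q)·exp[(E_Q−E_P)/(RT)].
(E_Q−E_P)/(RT) = (143−88.6)×10³/(8.314×390) = 54400/3242 = 16.78.
k_P/k_Q = (3.15×10^9/6.75×10^17)·exp(16.78) = 4.667×10^-9 × 1.933×10^7 = 0.0902.
Since E_P < E_Q, lowering the temperature improves selectivity toward P.

0.0902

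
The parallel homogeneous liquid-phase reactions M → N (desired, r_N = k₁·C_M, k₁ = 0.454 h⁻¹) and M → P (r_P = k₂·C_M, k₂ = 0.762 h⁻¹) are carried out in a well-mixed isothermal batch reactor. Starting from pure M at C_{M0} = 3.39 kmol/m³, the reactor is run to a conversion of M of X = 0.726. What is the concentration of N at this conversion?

C_M = C_{M0}(1−X) = 0.9289 kmol/m³.
Both paths are first order in M, so the instantaneous fraction to N is constant: dC_N/d(−C_M) = k₁/(k₁+k₂) = 0.3734.
C_N = 0.3734·(C_{M0}−C_M) = 0.3734×2.461 = 0.919 kmol/m³.

0.919 kmol/m³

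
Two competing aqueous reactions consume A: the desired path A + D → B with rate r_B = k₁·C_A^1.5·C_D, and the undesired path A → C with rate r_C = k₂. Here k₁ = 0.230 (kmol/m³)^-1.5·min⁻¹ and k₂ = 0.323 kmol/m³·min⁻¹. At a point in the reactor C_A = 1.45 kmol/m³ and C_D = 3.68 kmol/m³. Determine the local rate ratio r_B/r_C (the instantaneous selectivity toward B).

4.58

S_{B/C} = r_B/r_C = (k₁·C_A^1.5·C_D)/(k₂) = (k₁/k₂)·C_A^1.5·C_D.
= (0.230×1.450^1.5×3.680) / (0.323) = 1.478/0.3230 = 4.58.
Since the desired path is higher order in A, keeping C_A high (PFR or concentrated feed) favours B.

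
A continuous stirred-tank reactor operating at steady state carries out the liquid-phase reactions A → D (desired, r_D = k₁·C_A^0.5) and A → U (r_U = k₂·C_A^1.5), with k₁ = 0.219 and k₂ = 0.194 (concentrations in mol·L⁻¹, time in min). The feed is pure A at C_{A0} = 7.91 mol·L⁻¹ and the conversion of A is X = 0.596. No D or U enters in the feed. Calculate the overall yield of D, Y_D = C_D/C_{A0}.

Exit C_A = C_{A0}(1−X) = 7.91×0.404 = 3.196 mol·L⁻¹.
Rates in a CSTR are evaluated at the outlet concentration: r_D = 0.219×3.196^0.5 = 0.3915, r_U = 0.194×3.196^1.5 = 1.108.
Fraction of consumed A going to D: r_D/(r_D+r_U) = 0.2610.
C_D = 0.2610·C_{A0}·X = 0.2610×7.91×0.596 = 1.23 mol·L⁻¹; Y_D = C_D/C_{A0} = 0.156.

0.156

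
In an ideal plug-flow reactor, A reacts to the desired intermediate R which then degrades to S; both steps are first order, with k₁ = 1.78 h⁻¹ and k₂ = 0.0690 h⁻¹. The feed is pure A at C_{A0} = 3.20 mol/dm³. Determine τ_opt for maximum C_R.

1.90 h

The intermediate peaks when r₁ = r₂, i.e. k₁e^(−k₁τ) = k₂e^(−k₂τ), giving τ_opt = ln(k₂/k₁)/(k₂−k₁).
= ln(0.0690/1.78)/(0.0690−1.78) = ln(0.03876)/-1.711 = -3.250/-1.711 = 1.90 h.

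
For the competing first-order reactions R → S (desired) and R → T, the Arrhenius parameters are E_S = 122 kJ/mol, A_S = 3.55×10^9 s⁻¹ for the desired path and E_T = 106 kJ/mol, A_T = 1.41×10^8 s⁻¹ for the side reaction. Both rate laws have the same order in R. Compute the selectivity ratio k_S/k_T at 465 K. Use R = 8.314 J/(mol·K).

k_S/k_T = (A_S/A_T)·exp[−(E_S−E_T)/(RT)] = (A_S/A_T)·exp[(E_T−E_S)/(RT)].
(E_T−E_S)/(RT) = (106−122)×10³/(8.314×465) = -16000/3866 = -4.139.
k_S/k_T = (3.55×10^9/1.41×10^8)·exp(-4.139) = 25.18 × 0.01594 = 0.401.
Since E_S > E_T, raising the temperature improves selectivity toward S.

0.401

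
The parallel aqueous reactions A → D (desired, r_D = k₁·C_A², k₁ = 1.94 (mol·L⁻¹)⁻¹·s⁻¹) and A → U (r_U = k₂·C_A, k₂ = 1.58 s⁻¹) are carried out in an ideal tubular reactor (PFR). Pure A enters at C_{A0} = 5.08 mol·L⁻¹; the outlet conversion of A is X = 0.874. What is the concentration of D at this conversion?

3.30 mol·L⁻¹

C_A = C_{A0}(1−X) = 0.6401 mol·L⁻¹.
Along a PFR/batch, dC_U/dC_A = −r_U/(r_D+r_U) = −k₂/(k₂+k₁·C_A).
Integrating from C_{A0} to C_A: C_U = (1.58/1.94)·ln[(1.58+1.94·5.08)/(1.58+1.94·0.640)] = 0.8144·ln(11.44/2.822) = 1.140 mol·L⁻¹.
Then C_D = (C_{A0}−C_A) − C_U = 4.440 − 1.140 = 3.300 mol·L⁻¹.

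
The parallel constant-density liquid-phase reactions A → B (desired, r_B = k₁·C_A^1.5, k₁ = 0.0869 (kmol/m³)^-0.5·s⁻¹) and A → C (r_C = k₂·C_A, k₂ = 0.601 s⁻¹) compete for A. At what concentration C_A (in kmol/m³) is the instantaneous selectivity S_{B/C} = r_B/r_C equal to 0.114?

0.622 kmol/m³

S_{B/C} = (k₁/k₂)·C_A^0.5 ⇒ C_A = (S·k₂/k₁)^(2).
= (0.114×0.601/0.0869)^(2) = (0.7884)^(2) = 0.622 kmol/m³.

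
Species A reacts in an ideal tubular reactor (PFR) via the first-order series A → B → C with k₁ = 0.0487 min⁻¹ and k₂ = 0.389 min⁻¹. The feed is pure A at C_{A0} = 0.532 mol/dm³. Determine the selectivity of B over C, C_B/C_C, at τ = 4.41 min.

0.866

Solving the coupled first-order balances gives C_B(τ) = [k₁/(k₂−k₁)]·C_{A0}·(e^(−k₁τ) − e^(−k₂τ)).
e^(−k₁τ) = e^(−0.0487×4.41) = e^(−0.2148) = 0.8067; e^(−k₂τ) = e^(−1.715) = 0.1799.
C_B = 0.0487×0.532/(0.389−0.0487) × (0.8067−0.1799) = 0.07613×0.6269 = 0.04772 mol/dm³.
C_A = C_{A0}e^(−k₁τ) = 0.4292 mol/dm³, so C_C = C_{A0}−C_A−C_B = 0.05510 mol/dm³; C_B/C_C = 0.866.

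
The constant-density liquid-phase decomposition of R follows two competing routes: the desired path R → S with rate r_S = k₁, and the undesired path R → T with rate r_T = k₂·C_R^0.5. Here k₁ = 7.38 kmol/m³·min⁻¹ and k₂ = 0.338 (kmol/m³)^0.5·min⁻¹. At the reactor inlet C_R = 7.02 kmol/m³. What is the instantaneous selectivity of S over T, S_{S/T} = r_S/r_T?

S_{S/T} = r_S/r_T = (k₁)/(k₂·C_R^0.5) = (k₁/k₂)·C_R^-0.5.
= (7.38) / (0.338×7.020^0.5) = 7.380/0.8955 = 8.24.

8.24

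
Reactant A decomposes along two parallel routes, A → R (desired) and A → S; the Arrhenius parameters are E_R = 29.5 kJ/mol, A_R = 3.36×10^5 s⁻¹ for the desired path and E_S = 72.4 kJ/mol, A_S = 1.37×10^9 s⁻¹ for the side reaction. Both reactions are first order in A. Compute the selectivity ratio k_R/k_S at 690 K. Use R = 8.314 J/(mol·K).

Since both paths have the same order in A, the concentration cancels and S_{R/S} = k_R/k_S = (A_R/A_S)·exp[(E_S−E_R)/(RT)].
(E_S−E_R)/(RT) = (72.4−29.5)×10³/(8.314×690) = 42900/5737 = 7.478.
k_R/k_S = (3.36×10^5/1.37×10^9)·exp(7.478) = 2.453×10^-4 × 1769 = 0.434.

0.434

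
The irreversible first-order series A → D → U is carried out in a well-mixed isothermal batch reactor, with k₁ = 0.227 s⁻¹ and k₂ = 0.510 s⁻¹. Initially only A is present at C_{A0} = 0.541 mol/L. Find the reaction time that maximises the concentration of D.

The intermediate peaks when r₁ = r₂, i.e. k₁e^(−k₁t) = k₂e^(−k₂t), giving t_opt = ln(k₂/k₁)/(k₂−k₁).
= ln(0.510/0.227)/(0.510−0.227) = ln(2.247)/0.2830 = 0.8095/0.2830 = 2.86 s.

2.86 s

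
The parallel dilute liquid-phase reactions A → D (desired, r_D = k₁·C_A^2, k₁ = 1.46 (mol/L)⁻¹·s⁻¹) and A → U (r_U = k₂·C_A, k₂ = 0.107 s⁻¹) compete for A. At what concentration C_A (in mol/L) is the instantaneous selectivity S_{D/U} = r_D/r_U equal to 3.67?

0.269 mol/L

S_{D/U} = (k₁/k₂)·C_A ⇒ C_A = S·k₂/k₁.
= 3.67×0.107/1.46 = 0.269 mol/L.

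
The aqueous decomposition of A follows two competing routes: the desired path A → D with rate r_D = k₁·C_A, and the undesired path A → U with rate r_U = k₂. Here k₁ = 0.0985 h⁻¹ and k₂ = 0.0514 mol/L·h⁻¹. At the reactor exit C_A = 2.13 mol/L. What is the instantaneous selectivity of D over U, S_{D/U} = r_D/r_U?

4.08

S_{D/U} = r_D/r_U = (k₁·C_A)/(k₂) = (k₁/k₂)·C_A.
= (0.0985×2.130) / (0.0514) = 0.2098/0.05140 = 4.08.
Since the desired path is higher order in A, keeping C_A high (PFR or concentrated feed) favours D.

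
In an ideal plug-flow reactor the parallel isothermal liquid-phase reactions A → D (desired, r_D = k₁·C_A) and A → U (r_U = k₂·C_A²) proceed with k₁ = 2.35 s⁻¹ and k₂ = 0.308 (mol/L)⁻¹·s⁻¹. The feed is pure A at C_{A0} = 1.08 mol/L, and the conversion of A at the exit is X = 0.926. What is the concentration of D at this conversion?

0.931 mol/L

C_A = C_{A0}(1−X) = 0.07992 mol/L.
Along a PFR/batch, dC_D/dC_A = −r_D/(r_D+r_U) = −k₁/(k₁+k₂·C_A).
Integrating from C_{A0} to C_A: C_D = (2.35/0.308)·ln[(2.35+0.308·1.08)/(2.35+0.308·0.0799)] = 7.630·ln(2.683/2.375) = 0.9306 mol/L.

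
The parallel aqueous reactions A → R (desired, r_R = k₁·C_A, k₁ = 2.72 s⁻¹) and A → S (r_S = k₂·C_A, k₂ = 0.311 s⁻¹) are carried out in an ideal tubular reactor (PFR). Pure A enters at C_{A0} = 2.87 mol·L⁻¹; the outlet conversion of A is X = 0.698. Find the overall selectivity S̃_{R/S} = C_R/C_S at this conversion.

C_A = C_{A0}(1−X) = 0.8667 mol·L⁻¹.
Both paths are first order in A, so the instantaneous fraction to R is constant: dC_R/d(−C_A) = k₁/(k₁+k₂) = 0.8974.
C_R = 0.8974·(C_{A0}−C_A) = 0.8974×2.003 = 1.80 mol·L⁻¹.
C_S = (C_{A0}−C_A)−C_R = 0.2055 mol·L⁻¹; S̃_{R/S} = 1.798/0.2055 = 8.75.

8.75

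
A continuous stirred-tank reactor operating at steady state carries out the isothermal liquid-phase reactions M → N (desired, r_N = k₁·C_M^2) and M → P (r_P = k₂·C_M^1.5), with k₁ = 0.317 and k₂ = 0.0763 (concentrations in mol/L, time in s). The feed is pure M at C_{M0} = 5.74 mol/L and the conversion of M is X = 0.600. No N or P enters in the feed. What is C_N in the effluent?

2.97 mol/L

Exit C_M = C_{M0}(1−X) = 5.74×0.400 = 2.296 mol/L.
In a CSTR the entire volume is at exit conditions, so r_N = 0.317×2.296^2 = 1.671 and r_P = 0.0763×2.296^1.5 = 0.2654.
Fraction of consumed M going to N: r_N/(r_N+r_P) = 0.8629.
C_N = 0.8629·C_{M0}·X = 0.8629×5.74×0.600 = 2.97 mol/L.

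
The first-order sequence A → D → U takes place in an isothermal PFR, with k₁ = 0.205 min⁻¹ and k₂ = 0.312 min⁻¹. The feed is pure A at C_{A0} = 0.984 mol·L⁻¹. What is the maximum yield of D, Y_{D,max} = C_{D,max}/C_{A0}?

0.294

For a first-order series the maximum intermediate yield is C_{D,max}/C_{A0} = (k₁/k₂)^[k₂/(k₂−k₁)].
= (0.205/0.312)^(0.312/(0.312−0.205)) = (0.6571)^(2.916) = 0.2939.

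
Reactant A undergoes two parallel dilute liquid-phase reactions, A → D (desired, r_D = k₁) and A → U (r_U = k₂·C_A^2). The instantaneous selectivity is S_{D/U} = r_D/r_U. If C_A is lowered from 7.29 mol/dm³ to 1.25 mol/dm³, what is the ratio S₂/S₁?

S_{D/U} = (k₁/k₂)·C_A^-2, so S₂/S₁ = (C_{A,2}/C_{A,1})^-2.
= (1.25/7.29)^(-2) = (0.1715)^(-2) = 34.0.

34.0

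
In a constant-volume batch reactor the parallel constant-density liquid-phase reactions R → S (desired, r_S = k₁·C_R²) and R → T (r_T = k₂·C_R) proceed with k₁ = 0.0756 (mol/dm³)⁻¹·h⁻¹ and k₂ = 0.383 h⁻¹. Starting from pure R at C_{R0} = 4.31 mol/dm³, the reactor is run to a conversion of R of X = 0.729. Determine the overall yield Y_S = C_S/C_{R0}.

C_R = C_{R0}(1−X) = 1.168 mol/dm³.
Along a PFR/batch, dC_T/dC_R = −r_T/(r_S+r_T) = −k₂/(k₂+k₁·C_R).
Integrating from C_{R0} to C_R: C_T = (0.383/0.0756)·ln[(0.383+0.0756·4.31)/(0.383+0.0756·1.17)] = 5.066·ln(0.7088/0.4713) = 2.068 mol/dm³.
Then C_S = (C_{R0}−C_R) − C_T = 3.142 − 2.068 = 1.074 mol/dm³.
Y_S = C_S/C_{R0} = 1.074/4.31 = 0.249.

0.249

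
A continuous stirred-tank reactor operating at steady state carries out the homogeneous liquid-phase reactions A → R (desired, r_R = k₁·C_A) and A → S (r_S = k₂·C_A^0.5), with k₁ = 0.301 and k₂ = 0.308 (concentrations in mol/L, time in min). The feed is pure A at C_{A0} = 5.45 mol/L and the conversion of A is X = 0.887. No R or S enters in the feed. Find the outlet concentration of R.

2.10 mol/L

Exit C_A = C_{A0}(1−X) = 5.45×0.113 = 0.6159 mol/L.
Rates in a CSTR are evaluated at the outlet concentration: r_R = 0.301×0.6159 = 0.1854, r_S = 0.308×0.6159^0.5 = 0.2417.
Fraction of consumed A going to R: r_R/(r_R+r_S) = 0.4340.
C_R = 0.4340·C_{A0}·X = 0.4340×5.45×0.887 = 2.10 mol/L.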